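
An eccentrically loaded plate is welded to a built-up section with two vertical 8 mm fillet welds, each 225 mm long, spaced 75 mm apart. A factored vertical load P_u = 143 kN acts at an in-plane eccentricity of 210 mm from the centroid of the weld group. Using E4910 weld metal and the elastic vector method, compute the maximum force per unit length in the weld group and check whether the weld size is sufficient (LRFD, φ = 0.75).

f_max ≈ 1540 N/mm; NOT adequate

E49XX → F_EXX = 490 MPa.
Total weld length L_w = 450 mm. Treat welds as unit-width lines.
Polar moment about centroid: J = 2[d³/12 + d(b/2)²] = 2[225³/12 + 225×37.5²] = 2531000 mm³.
Direct shear f_v = P/L_w = 143×10³ / 450 = 317.8 N/mm (vertical).
Torsion M = P·e = 143×10³ × 210 = 30030000 N·mm.
Critical point at (x, y) = (37.5, 112.5) from centroid. f_tx = M·y/J = 1335 N/mm; f_ty = M·x/J = 444.9 N/mm.
Resultant f_max = √[f_tx² + (f_v + f_ty)²] = √[1335² + (317.8 + 444.9)²] = 1537 N/mm.
Capacity per unit length: φr_n = 0.75 × 0.6 × 490 × (0.707 × 8) = 1247 N/mm.
1537 > 1247 → NOT adequate.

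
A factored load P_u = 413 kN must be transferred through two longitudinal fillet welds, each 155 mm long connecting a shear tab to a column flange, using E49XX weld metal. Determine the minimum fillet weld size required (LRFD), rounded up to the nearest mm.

E49XX → F_EXX = 490 MPa.
Total weld length L = 310 mm.
Required throat t_e = P_u / (φ × 0.6 F_EXX × L) = 413 / (0.75 × 0.6 × 490 × 310 × 10⁻³) = 6.042 mm.
Required leg w = t_e / 0.707 = 8.546 mm → use 9 mm.

w = 9 mm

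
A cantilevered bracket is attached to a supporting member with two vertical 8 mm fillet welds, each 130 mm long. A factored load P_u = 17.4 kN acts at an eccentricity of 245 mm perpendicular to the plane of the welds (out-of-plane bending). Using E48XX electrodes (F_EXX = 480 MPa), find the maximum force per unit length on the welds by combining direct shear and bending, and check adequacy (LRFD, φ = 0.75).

f_max ≈ 760 N/mm; adequate

L_w = 2 × 130 = 260 mm; section modulus (unit throat) S = 2 × L²/6 = 5633 mm².
Direct shear f_v = P/L_w = 17.4×10³/260 = 66.92 N/mm.
Moment M = P × e = 17.4×10³ × 245 = 4263000 N·mm; bending f_b = M/S = 756.7 N/mm.
f_max = √(f_v² + f_b²) = √(66.92² + 756.7²) = 759.7 N/mm.
φr_n = 0.75 × 0.6 × 480 × (0.707 × 8) = 1222 N/mm → adequate.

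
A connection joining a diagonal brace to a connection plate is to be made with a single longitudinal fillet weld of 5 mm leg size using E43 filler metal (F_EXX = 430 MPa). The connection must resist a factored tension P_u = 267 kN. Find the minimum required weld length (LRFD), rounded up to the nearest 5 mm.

L = 395 mm

Throat t_e = 0.707 × 5 = 3.535 mm.
φr_n = 0.75 × 0.6 × 430 × 3.535 × 10⁻³ = 0.684 kN/mm.
L_req = P_u / φr_n = 267 / 0.684 = 390.3 mm total.
Round up → use L = 395 mm.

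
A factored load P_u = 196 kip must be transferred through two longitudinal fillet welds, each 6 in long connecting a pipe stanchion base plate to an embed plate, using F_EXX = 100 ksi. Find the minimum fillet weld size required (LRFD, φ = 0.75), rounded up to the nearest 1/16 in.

w = 9/16 in

Total weld length L = 12 in.
Required throat t_e = P_u / (φ × 0.6 F_EXX × L) = 196 / (0.75 × 0.6 × 100 × 12) = 0.363 in.
Required leg w = t_e / 0.707 = 0.5134 in → use 9/16 in.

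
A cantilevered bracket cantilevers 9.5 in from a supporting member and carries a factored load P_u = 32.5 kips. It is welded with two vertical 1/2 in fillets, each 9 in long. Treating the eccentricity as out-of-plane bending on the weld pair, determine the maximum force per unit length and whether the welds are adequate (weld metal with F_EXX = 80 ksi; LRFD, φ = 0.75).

f_max ≈ 11.6 kip/in; adequate

L_w = 2 × 9 = 18 in; section modulus (unit throat) S = 2 × L²/6 = 27 in².
Direct shear f_v = P/L_w = 32.5/18 = 1.806 kip/in.
Moment M = P × e = 32.5 × 9.5 = 308.75 kip·in; bending f_b = M/S = 11.44 kip/in.
f_max = √(f_v² + f_b²) = √(1.806² + 11.44²) = 11.58 kip/in.
φr_n = 0.75 × 0.6 × 80 × (0.707 × 0.5) = 12.73 kip/in → adequate.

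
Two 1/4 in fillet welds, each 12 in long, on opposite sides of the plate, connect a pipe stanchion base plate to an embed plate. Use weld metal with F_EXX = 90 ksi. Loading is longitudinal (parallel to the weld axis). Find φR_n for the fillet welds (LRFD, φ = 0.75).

Effective throat t_e = 0.707 × 0.25 = 0.1767 in.
Total length L = 24 in; A_we = 0.1767 × 24 = 4.242 in².
F_nw = 0.6 F_EXX = 0.6 × 90 = 54 ksi.
φR_n = 0.75 × 54 × 4.242 = 171.8 kip.

φR_n ≈ 172 kip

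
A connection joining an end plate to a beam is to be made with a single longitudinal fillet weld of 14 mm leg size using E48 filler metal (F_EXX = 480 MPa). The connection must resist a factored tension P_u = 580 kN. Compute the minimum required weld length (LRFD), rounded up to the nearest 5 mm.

L = 275 mm

Throat t_e = 0.707 × 14 = 9.898 mm.
φr_n = 0.75 × 0.6 × 480 × 9.898 × 10⁻³ = 2.138 kN/mm.
L_req = P_u / φr_n = 580 / 2.138 = 271.3 mm total.
Round up → use L = 275 mm.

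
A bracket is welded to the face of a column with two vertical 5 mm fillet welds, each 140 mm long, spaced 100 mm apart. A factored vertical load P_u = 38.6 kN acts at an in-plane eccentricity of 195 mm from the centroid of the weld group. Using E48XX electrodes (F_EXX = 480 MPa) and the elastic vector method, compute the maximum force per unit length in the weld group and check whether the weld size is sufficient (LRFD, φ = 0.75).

Total weld length L_w = 280 mm. Treat welds as unit-width lines.
Polar moment about centroid: J = 2[d³/12 + d(b/2)²] = 2[140³/12 + 140×50²] = 1157000 mm³.
Direct shear f_v = P/L_w = 38.6×10³ / 280 = 137.9 N/mm (vertical).
Torsion M = P·e = 38.6×10³ × 195 = 7527000 N·mm.
Critical point at (x, y) = (50, 70) from centroid. f_tx = M·y/J = 455.3 N/mm; f_ty = M·x/J = 325.2 N/mm.
Resultant f_max = √[f_tx² + (f_v + f_ty)²] = √[455.3² + (137.9 + 325.2)²] = 649.4 N/mm.
Capacity per unit length: φr_n = 0.75 × 0.6 × 480 × (0.707 × 5) = 763.6 N/mm.
649.4 ≤ 763.6 → adequate.

f_max ≈ 649 N/mm; adequate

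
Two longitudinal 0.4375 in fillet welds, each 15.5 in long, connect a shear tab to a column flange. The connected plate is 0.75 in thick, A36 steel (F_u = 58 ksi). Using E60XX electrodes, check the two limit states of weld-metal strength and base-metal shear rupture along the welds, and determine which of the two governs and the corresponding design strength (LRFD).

E60XX → F_EXX = 60 ksi.
t_e = 0.707 × 0.4375 = 0.3093 in; L = 31 in.
Weld metal: φR_n = 0.75 × 0.6 × 60 × 0.3093 × 31 = 258.9 kips.
Base metal (shear rupture): φR_n = 0.75 × 0.6 × 58 × 0.75 × 31 = 606.8 kips.
Governing: weld metal.

φR_n ≈ 259 kips (weld metal governs)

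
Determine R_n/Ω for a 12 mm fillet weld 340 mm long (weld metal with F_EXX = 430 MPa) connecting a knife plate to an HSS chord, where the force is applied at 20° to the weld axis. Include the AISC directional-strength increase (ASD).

t_e = 0.707 × 12 = 8.484 mm; A_we = 8.484 × 340 = 2885 mm².
Directional factor: 1.0 + 0.5 sin^1.5(20°) = 1.1.
F_nw = 0.6 × 430 × 1.1 = 283.8 MPa.
R_n/Ω = (283.8 × 2885) / 2.0 × 10⁻³ = 409.3 kN.

R_n/Ω ≈ 409 kN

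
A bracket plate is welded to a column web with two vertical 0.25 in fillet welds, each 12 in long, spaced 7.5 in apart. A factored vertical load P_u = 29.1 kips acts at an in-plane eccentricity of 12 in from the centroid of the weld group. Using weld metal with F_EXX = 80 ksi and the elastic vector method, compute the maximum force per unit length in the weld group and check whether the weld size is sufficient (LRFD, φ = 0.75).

Total weld length L_w = 24 in. Treat welds as unit-width lines.
Polar moment about centroid: J = 2[d³/12 + d(b/2)²] = 2[12³/12 + 12×3.75²] = 625.5 in³.
Direct shear f_v = P/L_w = 29.1 / 24 = 1.213 kip/in (vertical).
Torsion M = P·e = 29.1 × 12 = 349.2 kip·in.
Critical point at (x, y) = (3.75, 6) from centroid. f_tx = M·y/J = 3.35 kip/in; f_ty = M·x/J = 2.094 kip/in.
Resultant f_max = √[f_tx² + (f_v + f_ty)²] = √[3.35² + (1.213 + 2.094)²] = 4.706 kip/in.
Capacity per unit length: φr_n = 0.75 × 0.6 × 80 × (0.707 × 0.25) = 6.363 kip/in.
4.706 ≤ 6.363 → adequate.

f_max ≈ 4.71 kip/in; adequate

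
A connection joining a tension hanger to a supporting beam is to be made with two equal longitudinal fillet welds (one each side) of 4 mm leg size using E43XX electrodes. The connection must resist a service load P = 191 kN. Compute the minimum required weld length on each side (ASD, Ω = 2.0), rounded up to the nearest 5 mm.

L = 265 mm on each side

E43XX → F_EXX = 430 MPa.
Throat t_e = 0.707 × 4 = 2.828 mm.
r_n/Ω = (0.6 × 430 × 2.828) / 2.0 = 364.8 N/mm = 0.3648 kN/mm.
L_req = P / (r_n/Ω) = 191 / 0.3648 = 523.6 mm total.
Per side: 523.6 / 2 = 261.8 mm.
Round up → use L = 265 mm on each side.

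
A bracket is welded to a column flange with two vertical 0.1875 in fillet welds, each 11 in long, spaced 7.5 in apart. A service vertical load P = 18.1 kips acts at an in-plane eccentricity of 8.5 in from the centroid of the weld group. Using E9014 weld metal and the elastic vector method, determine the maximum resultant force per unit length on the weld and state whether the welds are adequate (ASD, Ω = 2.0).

f_max ≈ 2.49 kip/in; adequate

E90XX → F_EXX = 90 ksi.
Total weld length L_w = 22 in. Treat welds as unit-width lines.
Polar moment about centroid: J = 2[d³/12 + d(b/2)²] = 2[11³/12 + 11×3.75²] = 531.2 in³.
Direct shear f_v = P/L_w = 18.1 / 22 = 0.8227 kip/in (vertical).
Torsion M = P·e = 18.1 × 8.5 = 153.85 kip·in.
Critical point at (x, y) = (3.75, 5.5) from centroid. f_tx = M·y/J = 1.593 kip/in; f_ty = M·x/J = 1.086 kip/in.
Resultant f_max = √[f_tx² + (f_v + f_ty)²] = √[1.593² + (0.8227 + 1.086)²] = 2.486 kip/in.
Capacity per unit length: r_n/Ω = (1/2.0) × 0.6 × 90 × (0.707 × 0.1875) = 3.579 kip/in.
2.486 ≤ 3.579 → adequate.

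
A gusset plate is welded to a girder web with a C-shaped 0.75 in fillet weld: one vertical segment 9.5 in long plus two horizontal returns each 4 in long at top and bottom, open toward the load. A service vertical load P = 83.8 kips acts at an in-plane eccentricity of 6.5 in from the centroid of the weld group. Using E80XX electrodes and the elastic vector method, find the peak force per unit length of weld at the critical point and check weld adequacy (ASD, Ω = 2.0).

f_max ≈ 14.2 kip/in; NOT adequate

E80XX → F_EXX = 80 ksi.
Total weld length L_w = 17.5 in. Treat welds as unit-width lines.
Centroid: x̄ = 2×4×2 / 17.5 = 0.9143 in from the vertical weld.
Polar moment about centroid: J = I_x + I_y = [9.5³/12 + 2×4×4.75²] + [9.5×0.9143² + 2(4³/12 + 4×1.086²)] = 280 in³.
Direct shear f_v = P/L_w = 83.8 / 17.5 = 4.789 kip/in (vertical).
Torsion M = P·e = 83.8 × 6.5 = 544.7 kip·in.
Critical point at (x, y) = (3.086, 4.75) from centroid. f_tx = M·y/J = 9.241 kip/in; f_ty = M·x/J = 6.003 kip/in.
Resultant f_max = √[f_tx² + (f_v + f_ty)²] = √[9.241² + (4.789 + 6.003)²] = 14.21 kip/in.
Capacity per unit length: r_n/Ω = (1/2.0) × 0.6 × 80 × (0.707 × 0.75) = 12.73 kip/in.
14.21 > 12.73 → NOT adequate.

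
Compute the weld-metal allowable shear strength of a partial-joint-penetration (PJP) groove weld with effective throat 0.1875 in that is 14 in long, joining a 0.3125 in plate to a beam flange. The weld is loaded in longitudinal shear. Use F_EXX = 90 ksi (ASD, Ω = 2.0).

R_n/Ω ≈ 70.9 kips

Effective throat (given) t_e = 0.1875 in.
A_we = 0.1875 × 14 = 2.625 in².
F_nw = 0.6 F_EXX = 54 ksi.
R_n/Ω = (54 × 2.625) / 2.0 = 70.88 kips.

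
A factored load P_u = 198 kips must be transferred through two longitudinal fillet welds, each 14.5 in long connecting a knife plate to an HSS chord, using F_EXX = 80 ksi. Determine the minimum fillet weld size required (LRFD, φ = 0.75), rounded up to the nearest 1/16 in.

w = 5/16 in

Total weld length L = 29 in.
Required throat t_e = P_u / (φ × 0.6 F_EXX × L) = 198 / (0.75 × 0.6 × 80 × 29) = 0.1897 in.
Required leg w = t_e / 0.707 = 0.2683 in → use 5/16 in.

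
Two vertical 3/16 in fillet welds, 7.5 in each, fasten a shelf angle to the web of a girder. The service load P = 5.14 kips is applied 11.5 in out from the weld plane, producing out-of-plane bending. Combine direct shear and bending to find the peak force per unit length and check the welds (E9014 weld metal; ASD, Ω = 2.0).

E90XX → F_EXX = 90 ksi.
L_w = 2 × 7.5 = 15 in; section modulus (unit throat) S = 2 × L²/6 = 18.75 in².
Direct shear f_v = P/L_w = 5.14/15 = 0.3427 kip/in.
Moment M = P × e = 5.14 × 11.5 = 59.11 kip·in; bending f_b = M/S = 3.153 kip/in.
f_max = √(f_v² + f_b²) = √(0.3427² + 3.153²) = 3.171 kip/in.
r_n/Ω = (1/2.0) × 0.6 × 90 × (0.707 × 0.1875) = 3.579 kip/in → adequate.

f_max ≈ 3.17 kip/in; adequate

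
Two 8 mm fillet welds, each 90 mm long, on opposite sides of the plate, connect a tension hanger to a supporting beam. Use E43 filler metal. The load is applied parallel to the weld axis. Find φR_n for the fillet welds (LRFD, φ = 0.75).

φR_n ≈ 197 kN

E43XX → F_EXX = 430 MPa.
Effective throat t_e = 0.707 × 8 = 5.656 mm.
Total length L = 180 mm; A_we = 5.656 × 180 = 1018 mm².
F_nw = 0.6 F_EXX = 0.6 × 430 = 258 MPa.
φR_n = 0.75 × 258 × 1018 × 10⁻³ = 197 kN.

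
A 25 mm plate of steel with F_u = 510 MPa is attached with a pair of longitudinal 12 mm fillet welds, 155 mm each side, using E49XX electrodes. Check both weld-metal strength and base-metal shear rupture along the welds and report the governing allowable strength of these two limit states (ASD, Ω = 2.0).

R_n/Ω ≈ 387 kN (weld metal governs)

E49XX → F_EXX = 490 MPa.
t_e = 0.707 × 12 = 8.484 mm; L = 310 mm.
Weld metal: R_n/Ω = (1/2.0) × 0.6 × 490 × 8.484 × 310 × 10⁻³ = 386.6 kN.
Base metal (shear rupture): R_n/Ω = (1/2.0) × 0.6 × 510 × 25 × 310 × 10⁻³ = 1186 kN.
Governing: weld metal.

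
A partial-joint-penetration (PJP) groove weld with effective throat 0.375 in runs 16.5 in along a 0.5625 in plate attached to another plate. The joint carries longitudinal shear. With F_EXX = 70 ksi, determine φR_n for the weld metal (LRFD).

Effective throat (given) t_e = 0.375 in.
A_we = 0.375 × 16.5 = 6.188 in².
F_nw = 0.6 F_EXX = 42 ksi.
φR_n = 0.75 × 42 × 6.188 = 194.9 kip.

φR_n ≈ 195 kip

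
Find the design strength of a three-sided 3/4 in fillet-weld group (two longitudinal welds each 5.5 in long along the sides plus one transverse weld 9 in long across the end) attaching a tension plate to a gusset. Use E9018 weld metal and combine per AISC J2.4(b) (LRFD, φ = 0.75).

φR_n ≈ 491 kips

E90XX → F_EXX = 90 ksi.
t_e = 0.707 × 0.75 = 0.5302 in.
R_nwl = 0.6 × 90 × 0.5302 × 11 = 315 kips (longitudinal, 2 welds).
R_nwt = 0.6 × 90 × 0.5302 × 9 = 257.7 kips (transverse, base value).
(i) R_nwl + R_nwt = 572.7 kips; (ii) 0.85 R_nwl + 1.5 R_nwt = 654.3 kips.
R_n = max = 654.3 kips [governs: (ii)]; φR_n = 490.7 kips.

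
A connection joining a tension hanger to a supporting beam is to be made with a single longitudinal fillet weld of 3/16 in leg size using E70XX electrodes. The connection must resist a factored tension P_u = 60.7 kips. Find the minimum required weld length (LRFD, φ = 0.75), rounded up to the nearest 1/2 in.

L = 15 in

E70XX → F_EXX = 70 ksi.
Throat t_e = 0.707 × 0.1875 = 0.1326 in.
φr_n = 0.75 × 0.6 × 70 × 0.1326 = 4.176 kips/in.
L_req = P_u / φr_n = 60.7 / 4.176 = 14.54 in total.
Round up → use L = 15 in.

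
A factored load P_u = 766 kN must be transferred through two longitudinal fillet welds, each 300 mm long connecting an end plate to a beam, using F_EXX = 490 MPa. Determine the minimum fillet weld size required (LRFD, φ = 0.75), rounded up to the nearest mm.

w = 9 mm

Total weld length L = 600 mm.
Required throat t_e = P_u / (φ × 0.6 F_EXX × L) = 766 / (0.75 × 0.6 × 490 × 600 × 10⁻³) = 5.79 mm.
Required leg w = t_e / 0.707 = 8.189 mm → use 9 mm.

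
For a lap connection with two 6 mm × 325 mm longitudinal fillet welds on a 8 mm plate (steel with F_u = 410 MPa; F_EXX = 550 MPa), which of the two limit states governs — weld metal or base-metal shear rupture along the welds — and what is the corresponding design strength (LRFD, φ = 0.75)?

φR_n ≈ 682 kN (weld metal governs)

t_e = 0.707 × 6 = 4.242 mm; L = 650 mm.
Weld metal: φR_n = 0.75 × 0.6 × 550 × 4.242 × 650 × 10⁻³ = 682.4 kN.
Base metal (shear rupture): φR_n = 0.75 × 0.6 × 410 × 8 × 650 × 10⁻³ = 959.4 kN.
Governing: weld metal.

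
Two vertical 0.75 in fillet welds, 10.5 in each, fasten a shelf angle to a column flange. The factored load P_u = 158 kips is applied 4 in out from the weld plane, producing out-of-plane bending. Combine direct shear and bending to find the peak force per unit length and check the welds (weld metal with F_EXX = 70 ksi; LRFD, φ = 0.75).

f_max ≈ 18.8 kip/in; NOT adequate

L_w = 2 × 10.5 = 21 in; section modulus (unit throat) S = 2 × L²/6 = 36.75 in².
Direct shear f_v = P/L_w = 158/21 = 7.524 kip/in.
Moment M = P × e = 158 × 4 = 632 kip·in; bending f_b = M/S = 17.2 kip/in.
f_max = √(f_v² + f_b²) = √(7.524² + 17.2²) = 18.77 kip/in.
φr_n = 0.75 × 0.6 × 70 × (0.707 × 0.75) = 16.7 kip/in → NOT adequate.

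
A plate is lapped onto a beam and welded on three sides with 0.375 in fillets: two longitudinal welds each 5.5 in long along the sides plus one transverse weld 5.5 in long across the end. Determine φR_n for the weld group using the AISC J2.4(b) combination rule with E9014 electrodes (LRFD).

φR_n ≈ 189 kip

E90XX → F_EXX = 90 ksi.
t_e = 0.707 × 0.375 = 0.2651 in.
R_nwl = 0.6 × 90 × 0.2651 × 11 = 157.5 kip (longitudinal, 2 welds).
R_nwt = 0.6 × 90 × 0.2651 × 5.5 = 78.74 kip (transverse, base value).
(i) R_nwl + R_nwt = 236.2 kip; (ii) 0.85 R_nwl + 1.5 R_nwt = 252 kip.
R_n = max = 252 kip [governs: (ii)]; φR_n = 189 kip.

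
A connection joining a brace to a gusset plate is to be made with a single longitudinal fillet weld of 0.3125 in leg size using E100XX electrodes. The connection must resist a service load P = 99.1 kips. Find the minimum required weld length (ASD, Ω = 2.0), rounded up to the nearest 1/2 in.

L = 15 in

E100XX → F_EXX = 100 ksi.
Throat t_e = 0.707 × 0.3125 = 0.2209 in.
r_n/Ω = (0.6 × 100 × 0.2209) / 2.0 = 6.628 kip/in.
L_req = P / (r_n/Ω) = 99.1 / 6.628 = 14.95 in total.
Round up → use L = 15 in.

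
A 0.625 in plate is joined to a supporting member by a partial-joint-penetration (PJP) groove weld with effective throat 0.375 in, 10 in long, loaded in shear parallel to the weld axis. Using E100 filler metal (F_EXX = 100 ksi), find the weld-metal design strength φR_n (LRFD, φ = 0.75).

φR_n ≈ 169 kip

Effective throat (given) t_e = 0.375 in.
A_we = 0.375 × 10 = 3.75 in².
F_nw = 0.6 F_EXX = 60 ksi.
φR_n = 0.75 × 60 × 3.75 = 168.8 kip.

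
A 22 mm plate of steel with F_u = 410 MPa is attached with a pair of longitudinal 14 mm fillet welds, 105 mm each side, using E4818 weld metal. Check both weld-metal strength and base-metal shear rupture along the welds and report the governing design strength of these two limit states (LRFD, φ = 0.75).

φR_n ≈ 449 kN (weld metal governs)

E48XX → F_EXX = 480 MPa.
t_e = 0.707 × 14 = 9.898 mm; L = 210 mm.
Weld metal: φR_n = 0.75 × 0.6 × 480 × 9.898 × 210 × 10⁻³ = 449 kN.
Base metal (shear rupture): φR_n = 0.75 × 0.6 × 410 × 22 × 210 × 10⁻³ = 852.4 kN.
Governing: weld metal.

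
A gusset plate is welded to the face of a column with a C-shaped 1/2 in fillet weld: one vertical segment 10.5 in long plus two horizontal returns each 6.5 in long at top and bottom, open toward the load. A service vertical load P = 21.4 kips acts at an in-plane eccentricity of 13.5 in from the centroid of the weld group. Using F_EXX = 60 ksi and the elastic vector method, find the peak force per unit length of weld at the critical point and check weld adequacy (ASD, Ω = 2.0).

Total weld length L_w = 23.5 in. Treat welds as unit-width lines.
Centroid: x̄ = 2×6.5×3.25 / 23.5 = 1.798 in from the vertical weld.
Polar moment about centroid: J = I_x + I_y = [10.5³/12 + 2×6.5×5.25²] + [10.5×1.798² + 2(6.5³/12 + 6.5×1.452²)] = 561.9 in³.
Direct shear f_v = P/L_w = 21.4 / 23.5 = 0.9106 kip/in (vertical).
Torsion M = P·e = 21.4 × 13.5 = 288.9 kip·in.
Critical point at (x, y) = (4.702, 5.25) from centroid. f_tx = M·y/J = 2.699 kip/in; f_ty = M·x/J = 2.418 kip/in.
Resultant f_max = √[f_tx² + (f_v + f_ty)²] = √[2.699² + (0.9106 + 2.418)²] = 4.285 kip/in.
Capacity per unit length: r_n/Ω = (1/2.0) × 0.6 × 60 × (0.707 × 0.5) = 6.363 kip/in.
4.285 ≤ 6.363 → adequate.

f_max ≈ 4.29 kip/in; adequate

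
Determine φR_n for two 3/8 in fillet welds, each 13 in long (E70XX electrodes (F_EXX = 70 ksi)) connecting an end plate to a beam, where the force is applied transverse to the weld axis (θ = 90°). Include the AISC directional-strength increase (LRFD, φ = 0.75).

t_e = 0.707 × 0.375 = 0.2651 in; A_we = 0.2651 × 26 = 6.893 in².
Directional factor: 1.0 + 0.5 sin^1.5(90°) = 1.5.
F_nw = 0.6 × 70 × 1.5 = 63 ksi.
φR_n = 0.75 × 63 × 6.893 = 325.7 kips.

φR_n ≈ 326 kips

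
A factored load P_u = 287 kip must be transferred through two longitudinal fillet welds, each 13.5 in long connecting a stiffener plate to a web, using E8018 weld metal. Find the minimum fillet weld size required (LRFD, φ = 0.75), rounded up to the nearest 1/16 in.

w = 7/16 in

E80XX → F_EXX = 80 ksi.
Total weld length L = 27 in.
Required throat t_e = P_u / (φ × 0.6 F_EXX × L) = 287 / (0.75 × 0.6 × 80 × 27) = 0.2953 in.
Required leg w = t_e / 0.707 = 0.4176 in → use 7/16 in.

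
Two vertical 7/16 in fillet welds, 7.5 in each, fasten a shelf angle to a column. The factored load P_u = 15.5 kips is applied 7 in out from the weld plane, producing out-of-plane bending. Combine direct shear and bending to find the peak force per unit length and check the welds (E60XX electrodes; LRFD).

f_max ≈ 5.88 kip/in; adequate

E60XX → F_EXX = 60 ksi.
L_w = 2 × 7.5 = 15 in; section modulus (unit throat) S = 2 × L²/6 = 18.75 in².
Direct shear f_v = P/L_w = 15.5/15 = 1.033 kip/in.
Moment M = P × e = 15.5 × 7 = 108.5 kip·in; bending f_b = M/S = 5.787 kip/in.
f_max = √(f_v² + f_b²) = √(1.033² + 5.787²) = 5.878 kip/in.
φr_n = 0.75 × 0.6 × 60 × (0.707 × 0.4375) = 8.351 kip/in → adequate.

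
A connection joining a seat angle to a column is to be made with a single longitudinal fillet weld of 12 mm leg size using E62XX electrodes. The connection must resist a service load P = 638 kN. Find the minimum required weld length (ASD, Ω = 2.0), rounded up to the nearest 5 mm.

E62XX → F_EXX = 620 MPa.
Throat t_e = 0.707 × 12 = 8.484 mm.
r_n/Ω = (0.6 × 620 × 8.484) / 2.0 = 1578 N/mm = 1.578 kN/mm.
L_req = P / (r_n/Ω) = 638 / 1.578 = 404.3 mm total.
Round up → use L = 405 mm.

L = 405 mm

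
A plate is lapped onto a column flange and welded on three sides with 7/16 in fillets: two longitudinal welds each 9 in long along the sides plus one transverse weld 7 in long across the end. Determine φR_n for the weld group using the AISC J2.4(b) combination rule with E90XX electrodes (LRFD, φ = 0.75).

φR_n ≈ 323 kip

E90XX → F_EXX = 90 ksi.
t_e = 0.707 × 0.4375 = 0.3093 in.
R_nwl = 0.6 × 90 × 0.3093 × 18 = 300.7 kip (longitudinal, 2 welds).
R_nwt = 0.6 × 90 × 0.3093 × 7 = 116.9 kip (transverse, base value).
(i) R_nwl + R_nwt = 417.6 kip; (ii) 0.85 R_nwl + 1.5 R_nwt = 430.9 kip.
R_n = max = 430.9 kip [governs: (ii)]; φR_n = 323.2 kip.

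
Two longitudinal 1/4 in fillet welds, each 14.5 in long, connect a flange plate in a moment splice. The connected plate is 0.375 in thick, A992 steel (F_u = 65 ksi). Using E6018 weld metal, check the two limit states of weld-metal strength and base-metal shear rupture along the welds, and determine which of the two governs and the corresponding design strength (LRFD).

φR_n ≈ 138 kips (weld metal governs)

E60XX → F_EXX = 60 ksi.
t_e = 0.707 × 0.25 = 0.1767 in; L = 29 in.
Weld metal: φR_n = 0.75 × 0.6 × 60 × 0.1767 × 29 = 138.4 kips.
Base metal (shear rupture): φR_n = 0.75 × 0.6 × 65 × 0.375 × 29 = 318.1 kips.
Governing: weld metal.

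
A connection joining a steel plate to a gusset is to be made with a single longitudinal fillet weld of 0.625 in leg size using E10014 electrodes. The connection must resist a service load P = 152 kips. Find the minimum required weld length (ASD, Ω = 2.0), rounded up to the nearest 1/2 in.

L = 11.5 in

E100XX → F_EXX = 100 ksi.
Throat t_e = 0.707 × 0.625 = 0.4419 in.
r_n/Ω = (0.6 × 100 × 0.4419) / 2.0 = 13.26 kip/in.
L_req = P / (r_n/Ω) = 152 / 13.26 = 11.47 in total.
Round up → use L = 11.5 in.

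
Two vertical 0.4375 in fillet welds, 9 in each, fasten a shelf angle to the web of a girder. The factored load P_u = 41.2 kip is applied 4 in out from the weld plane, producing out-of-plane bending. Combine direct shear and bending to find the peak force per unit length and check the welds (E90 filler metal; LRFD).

f_max ≈ 6.52 kip/in; adequate

E90XX → F_EXX = 90 ksi.
L_w = 2 × 9 = 18 in; section modulus (unit throat) S = 2 × L²/6 = 27 in².
Direct shear f_v = P/L_w = 41.2/18 = 2.289 kip/in.
Moment M = P × e = 41.2 × 4 = 164.8 kip·in; bending f_b = M/S = 6.104 kip/in.
f_max = √(f_v² + f_b²) = √(2.289² + 6.104²) = 6.519 kip/in.
φr_n = 0.75 × 0.6 × 90 × (0.707 × 0.4375) = 12.53 kip/in → adequate.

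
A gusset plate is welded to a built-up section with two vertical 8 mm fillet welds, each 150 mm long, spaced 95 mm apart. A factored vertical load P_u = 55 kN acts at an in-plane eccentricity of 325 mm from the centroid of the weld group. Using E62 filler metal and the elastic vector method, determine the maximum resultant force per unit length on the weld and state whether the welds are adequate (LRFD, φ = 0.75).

f_max ≈ 1390 N/mm; adequate

E62XX → F_EXX = 620 MPa.
Total weld length L_w = 300 mm. Treat welds as unit-width lines.
Polar moment about centroid: J = 2[d³/12 + d(b/2)²] = 2[150³/12 + 150×47.5²] = 1239000 mm³.
Direct shear f_v = P/L_w = 55×10³ / 300 = 183.3 N/mm (vertical).
Torsion M = P·e = 55×10³ × 325 = 17875000 N·mm.
Critical point at (x, y) = (47.5, 75) from centroid. f_tx = M·y/J = 1082 N/mm; f_ty = M·x/J = 685.1 N/mm.
Resultant f_max = √[f_tx² + (f_v + f_ty)²] = √[1082² + (183.3 + 685.1)²] = 1387 N/mm.
Capacity per unit length: φr_n = 0.75 × 0.6 × 620 × (0.707 × 8) = 1578 N/mm.
1387 ≤ 1578 → adequate.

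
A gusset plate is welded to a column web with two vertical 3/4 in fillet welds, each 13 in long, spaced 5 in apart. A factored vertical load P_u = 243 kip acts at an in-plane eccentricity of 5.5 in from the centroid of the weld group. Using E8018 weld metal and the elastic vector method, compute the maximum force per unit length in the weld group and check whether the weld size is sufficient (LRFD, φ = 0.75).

f_max ≈ 22.7 kip/in; NOT adequate

E80XX → F_EXX = 80 ksi.
Total weld length L_w = 26 in. Treat welds as unit-width lines.
Polar moment about centroid: J = 2[d³/12 + d(b/2)²] = 2[13³/12 + 13×2.5²] = 528.7 in³.
Direct shear f_v = P/L_w = 243 / 26 = 9.346 kip/in (vertical).
Torsion M = P·e = 243 × 5.5 = 1336.5 kip·in.
Critical point at (x, y) = (2.5, 6.5) from centroid. f_tx = M·y/J = 16.43 kip/in; f_ty = M·x/J = 6.32 kip/in.
Resultant f_max = √[f_tx² + (f_v + f_ty)²] = √[16.43² + (9.346 + 6.32)²] = 22.7 kip/in.
Capacity per unit length: φr_n = 0.75 × 0.6 × 80 × (0.707 × 0.75) = 19.09 kip/in.
22.7 > 19.09 → NOT adequate.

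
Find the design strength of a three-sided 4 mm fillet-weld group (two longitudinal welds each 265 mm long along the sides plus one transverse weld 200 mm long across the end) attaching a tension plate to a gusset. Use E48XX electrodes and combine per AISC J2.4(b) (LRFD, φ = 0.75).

E48XX → F_EXX = 480 MPa.
t_e = 0.707 × 4 = 2.828 mm.
R_nwl = 0.6 × 480 × 2.828 × 530 × 10⁻³ = 431.7 kN (longitudinal, 2 welds).
R_nwt = 0.6 × 480 × 2.828 × 200 × 10⁻³ = 162.9 kN (transverse, base value).
(i) R_nwl + R_nwt = 594.6 kN; (ii) 0.85 R_nwl + 1.5 R_nwt = 611.3 kN.
R_n = max = 611.3 kN [governs: (ii)]; φR_n = 458.4 kN.

φR_n ≈ 458 kN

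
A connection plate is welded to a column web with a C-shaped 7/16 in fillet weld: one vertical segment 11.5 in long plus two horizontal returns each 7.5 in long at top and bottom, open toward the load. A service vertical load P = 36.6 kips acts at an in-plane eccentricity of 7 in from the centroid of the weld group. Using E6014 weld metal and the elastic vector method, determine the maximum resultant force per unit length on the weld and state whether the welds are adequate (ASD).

f_max ≈ 3.66 kip/in; adequate

E60XX → F_EXX = 60 ksi.
Total weld length L_w = 26.5 in. Treat welds as unit-width lines.
Centroid: x̄ = 2×7.5×3.75 / 26.5 = 2.123 in from the vertical weld.
Polar moment about centroid: J = I_x + I_y = [11.5³/12 + 2×7.5×5.75²] + [11.5×2.123² + 2(7.5³/12 + 7.5×1.627²)] = 784.5 in³.
Direct shear f_v = P/L_w = 36.6 / 26.5 = 1.381 kip/in (vertical).
Torsion M = P·e = 36.6 × 7 = 256.2 kip·in.
Critical point at (x, y) = (5.377, 5.75) from centroid. f_tx = M·y/J = 1.878 kip/in; f_ty = M·x/J = 1.756 kip/in.
Resultant f_max = √[f_tx² + (f_v + f_ty)²] = √[1.878² + (1.381 + 1.756)²] = 3.656 kip/in.
Capacity per unit length: r_n/Ω = (1/2.0) × 0.6 × 60 × (0.707 × 0.4375) = 5.568 kip/in.
3.656 ≤ 5.568 → adequate.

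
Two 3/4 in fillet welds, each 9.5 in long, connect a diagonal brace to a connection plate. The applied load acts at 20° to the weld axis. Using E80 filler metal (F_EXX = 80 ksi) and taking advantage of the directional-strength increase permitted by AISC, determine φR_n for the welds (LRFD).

t_e = 0.707 × 0.75 = 0.5302 in; A_we = 0.5302 × 19 = 10.07 in².
Directional factor: 1.0 + 0.5 sin^1.5(20°) = 1.1.
F_nw = 0.6 × 80 × 1.1 = 52.8 ksi.
φR_n = 0.75 × 52.8 × 10.07 = 399 kips.

φR_n ≈ 399 kips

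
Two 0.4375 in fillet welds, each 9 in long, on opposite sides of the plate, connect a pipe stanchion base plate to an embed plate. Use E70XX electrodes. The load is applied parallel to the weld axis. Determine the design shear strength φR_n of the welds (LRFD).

E70XX → F_EXX = 70 ksi.
Effective throat t_e = 0.707 × 0.4375 = 0.3093 in.
Total length L = 18 in; A_we = 0.3093 × 18 = 5.568 in².
F_nw = 0.6 F_EXX = 0.6 × 70 = 42 ksi.
φR_n = 0.75 × 42 × 5.568 = 175.4 kips.

φR_n ≈ 175 kips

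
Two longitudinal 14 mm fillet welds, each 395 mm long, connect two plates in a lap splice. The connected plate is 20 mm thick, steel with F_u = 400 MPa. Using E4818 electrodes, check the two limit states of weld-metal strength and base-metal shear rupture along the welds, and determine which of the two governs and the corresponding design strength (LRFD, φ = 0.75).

φR_n ≈ 1690 kN (weld metal governs)

E48XX → F_EXX = 480 MPa.
t_e = 0.707 × 14 = 9.898 mm; L = 790 mm.
Weld metal: φR_n = 0.75 × 0.6 × 480 × 9.898 × 790 × 10⁻³ = 1689 kN.
Base metal (shear rupture): φR_n = 0.75 × 0.6 × 400 × 20 × 790 × 10⁻³ = 2844 kN.
Governing: weld metal.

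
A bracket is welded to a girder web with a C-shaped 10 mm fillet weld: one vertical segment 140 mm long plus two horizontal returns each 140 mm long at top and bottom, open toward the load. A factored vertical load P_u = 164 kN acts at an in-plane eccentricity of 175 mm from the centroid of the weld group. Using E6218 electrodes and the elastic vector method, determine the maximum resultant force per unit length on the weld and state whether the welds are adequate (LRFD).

f_max ≈ 1660 N/mm; adequate

E62XX → F_EXX = 620 MPa.
Total weld length L_w = 420 mm. Treat welds as unit-width lines.
Centroid: x̄ = 2×140×70 / 420 = 46.67 mm from the vertical weld.
Polar moment about centroid: J = I_x + I_y = [140³/12 + 2×140×70²] + [140×46.67² + 2(140³/12 + 140×23.33²)] = 2515000 mm³.
Direct shear f_v = P/L_w = 164×10³ / 420 = 390.5 N/mm (vertical).
Torsion M = P·e = 164×10³ × 175 = 28700000 N·mm.
Critical point at (x, y) = (93.33, 70) from centroid. f_tx = M·y/J = 798.7 N/mm; f_ty = M·x/J = 1065 N/mm.
Resultant f_max = √[f_tx² + (f_v + f_ty)²] = √[798.7² + (390.5 + 1065)²] = 1660 N/mm.
Capacity per unit length: φr_n = 0.75 × 0.6 × 620 × (0.707 × 10) = 1973 N/mm.
1660 ≤ 1973 → adequate.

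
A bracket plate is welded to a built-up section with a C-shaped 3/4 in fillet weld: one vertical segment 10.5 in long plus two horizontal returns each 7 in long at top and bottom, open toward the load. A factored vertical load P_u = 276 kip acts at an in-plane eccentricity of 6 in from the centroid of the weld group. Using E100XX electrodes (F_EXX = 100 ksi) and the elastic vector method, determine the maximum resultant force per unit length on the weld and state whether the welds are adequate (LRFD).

f_max ≈ 28.5 kip/in; NOT adequate

Total weld length L_w = 24.5 in. Treat welds as unit-width lines.
Centroid: x̄ = 2×7×3.5 / 24.5 = 2 in from the vertical weld.
Polar moment about centroid: J = I_x + I_y = [10.5³/12 + 2×7×5.25²] + [10.5×2² + 2(7³/12 + 7×1.5²)] = 613 in³.
Direct shear f_v = P/L_w = 276 / 24.5 = 11.27 kip/in (vertical).
Torsion M = P·e = 276 × 6 = 1656 kip·in.
Critical point at (x, y) = (5, 5.25) from centroid. f_tx = M·y/J = 14.18 kip/in; f_ty = M·x/J = 13.51 kip/in.
Resultant f_max = √[f_tx² + (f_v + f_ty)²] = √[14.18² + (11.27 + 13.51)²] = 28.54 kip/in.
Capacity per unit length: φr_n = 0.75 × 0.6 × 100 × (0.707 × 0.75) = 23.86 kip/in.
28.54 > 23.86 → NOT adequate.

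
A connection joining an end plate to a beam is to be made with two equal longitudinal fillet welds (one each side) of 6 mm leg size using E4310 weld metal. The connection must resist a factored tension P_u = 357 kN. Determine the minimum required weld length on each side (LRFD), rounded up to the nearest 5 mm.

E43XX → F_EXX = 430 MPa.
Throat t_e = 0.707 × 6 = 4.242 mm.
φr_n = 0.75 × 0.6 × 430 × 4.242 × 10⁻³ = 0.8208 kN/mm.
L_req = P_u / φr_n = 357 / 0.8208 = 434.9 mm total.
Per side: 434.9 / 2 = 217.5 mm.
Round up → use L = 220 mm on each side.

L = 220 mm on each side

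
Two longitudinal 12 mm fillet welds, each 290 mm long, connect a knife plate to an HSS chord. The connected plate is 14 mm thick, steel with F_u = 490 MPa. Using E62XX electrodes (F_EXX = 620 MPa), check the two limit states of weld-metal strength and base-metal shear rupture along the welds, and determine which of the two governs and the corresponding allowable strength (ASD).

t_e = 0.707 × 12 = 8.484 mm; L = 580 mm.
Weld metal: R_n/Ω = (1/2.0) × 0.6 × 620 × 8.484 × 580 × 10⁻³ = 915.3 kN.
Base metal (shear rupture): R_n/Ω = (1/2.0) × 0.6 × 490 × 14 × 580 × 10⁻³ = 1194 kN.
Governing: weld metal.

R_n/Ω ≈ 915 kN (weld metal governs)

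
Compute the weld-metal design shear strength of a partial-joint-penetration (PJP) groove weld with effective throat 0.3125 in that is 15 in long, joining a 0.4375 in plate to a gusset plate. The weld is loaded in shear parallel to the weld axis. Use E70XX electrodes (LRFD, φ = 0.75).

φR_n ≈ 148 kip

E70XX → F_EXX = 70 ksi.
Effective throat (given) t_e = 0.3125 in.
A_we = 0.3125 × 15 = 4.688 in².
F_nw = 0.6 F_EXX = 42 ksi.
φR_n = 0.75 × 42 × 4.688 = 147.7 kip.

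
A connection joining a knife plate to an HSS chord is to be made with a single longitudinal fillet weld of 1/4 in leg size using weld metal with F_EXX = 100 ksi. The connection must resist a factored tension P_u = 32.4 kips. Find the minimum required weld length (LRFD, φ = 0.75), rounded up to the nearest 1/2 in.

L = 4.5 in

Throat t_e = 0.707 × 0.25 = 0.1767 in.
φr_n = 0.75 × 0.6 × 100 × 0.1767 = 7.954 kips/in.
L_req = P_u / φr_n = 32.4 / 7.954 = 4.074 in total.
Round up → use L = 4.5 in.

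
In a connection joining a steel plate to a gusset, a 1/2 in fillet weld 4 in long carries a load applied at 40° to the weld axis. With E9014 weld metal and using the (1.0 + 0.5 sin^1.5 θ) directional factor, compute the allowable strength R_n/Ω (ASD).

E90XX → F_EXX = 90 ksi.
t_e = 0.707 × 0.5 = 0.3535 in; A_we = 0.3535 × 4 = 1.414 in².
Directional factor: 1.0 + 0.5 sin^1.5(40°) = 1.258.
F_nw = 0.6 × 90 × 1.258 = 67.91 ksi.
R_n/Ω = (67.91 × 1.414) / 2.0 = 48.02 kips.

R_n/Ω ≈ 48 kips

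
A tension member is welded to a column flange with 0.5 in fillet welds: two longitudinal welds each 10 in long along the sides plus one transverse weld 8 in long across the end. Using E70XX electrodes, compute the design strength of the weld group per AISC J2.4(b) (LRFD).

φR_n ≈ 323 kips

E70XX → F_EXX = 70 ksi.
t_e = 0.707 × 0.5 = 0.3535 in.
R_nwl = 0.6 × 70 × 0.3535 × 20 = 296.9 kips (longitudinal, 2 welds).
R_nwt = 0.6 × 70 × 0.3535 × 8 = 118.8 kips (transverse, base value).
(i) R_nwl + R_nwt = 415.7 kips; (ii) 0.85 R_nwl + 1.5 R_nwt = 430.6 kips.
R_n = max = 430.6 kips [governs: (ii)]; φR_n = 322.9 kips.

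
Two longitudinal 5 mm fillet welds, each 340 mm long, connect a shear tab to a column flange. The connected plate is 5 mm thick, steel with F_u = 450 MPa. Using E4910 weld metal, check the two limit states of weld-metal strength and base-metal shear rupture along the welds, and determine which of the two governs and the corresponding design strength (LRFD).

φR_n ≈ 530 kN (weld metal governs)

E49XX → F_EXX = 490 MPa.
t_e = 0.707 × 5 = 3.535 mm; L = 680 mm.
Weld metal: φR_n = 0.75 × 0.6 × 490 × 3.535 × 680 × 10⁻³ = 530 kN.
Base metal (shear rupture): φR_n = 0.75 × 0.6 × 450 × 5 × 680 × 10⁻³ = 688.5 kN.
Governing: weld metal.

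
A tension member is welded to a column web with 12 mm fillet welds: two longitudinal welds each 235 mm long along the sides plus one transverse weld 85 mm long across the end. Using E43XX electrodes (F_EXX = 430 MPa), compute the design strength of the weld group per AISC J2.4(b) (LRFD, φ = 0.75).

t_e = 0.707 × 12 = 8.484 mm.
R_nwl = 0.6 × 430 × 8.484 × 470 × 10⁻³ = 1029 kN (longitudinal, 2 welds).
R_nwt = 0.6 × 430 × 8.484 × 85 × 10⁻³ = 186.1 kN (transverse, base value).
(i) R_nwl + R_nwt = 1215 kN; (ii) 0.85 R_nwl + 1.5 R_nwt = 1154 kN.
R_n = max = 1215 kN [governs: (i)]; φR_n = 911.1 kN.

φR_n ≈ 911 kN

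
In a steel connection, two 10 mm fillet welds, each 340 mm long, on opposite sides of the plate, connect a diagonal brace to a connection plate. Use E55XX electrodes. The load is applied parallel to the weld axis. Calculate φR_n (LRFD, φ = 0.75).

E55XX → F_EXX = 550 MPa.
Effective throat t_e = 0.707 × 10 = 7.07 mm.
Total length L = 680 mm; A_we = 7.07 × 680 = 4808 mm².
F_nw = 0.6 F_EXX = 0.6 × 550 = 330 MPa.
φR_n = 0.75 × 330 × 4808 × 10⁻³ = 1190 kN.

φR_n ≈ 1190 kN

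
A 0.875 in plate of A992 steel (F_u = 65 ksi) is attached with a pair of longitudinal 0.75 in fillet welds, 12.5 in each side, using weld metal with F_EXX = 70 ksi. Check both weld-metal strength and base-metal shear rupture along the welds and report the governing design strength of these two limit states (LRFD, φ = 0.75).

φR_n ≈ 418 kip (weld metal governs)

t_e = 0.707 × 0.75 = 0.5302 in; L = 25 in.
Weld metal: φR_n = 0.75 × 0.6 × 70 × 0.5302 × 25 = 417.6 kip.
Base metal (shear rupture): φR_n = 0.75 × 0.6 × 65 × 0.875 × 25 = 639.8 kip.
Governing: weld metal.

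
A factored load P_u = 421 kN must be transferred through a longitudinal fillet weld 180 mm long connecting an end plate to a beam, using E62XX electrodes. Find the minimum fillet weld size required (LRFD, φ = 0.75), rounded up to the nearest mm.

w = 12 mm

E62XX → F_EXX = 620 MPa.
Total weld length L = 180 mm.
Required throat t_e = P_u / (φ × 0.6 F_EXX × L) = 421 / (0.75 × 0.6 × 620 × 180 × 10⁻³) = 8.383 mm.
Required leg w = t_e / 0.707 = 11.86 mm → use 12 mm.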